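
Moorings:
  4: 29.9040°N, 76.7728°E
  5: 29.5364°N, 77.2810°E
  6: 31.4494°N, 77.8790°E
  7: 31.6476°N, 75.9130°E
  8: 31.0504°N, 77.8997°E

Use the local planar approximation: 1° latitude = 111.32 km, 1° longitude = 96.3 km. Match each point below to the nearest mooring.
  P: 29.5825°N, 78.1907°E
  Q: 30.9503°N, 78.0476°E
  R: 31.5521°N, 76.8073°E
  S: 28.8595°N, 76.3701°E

P at 29.5825°N, 78.1907°E:
  4: 141.1562 km
  5: 87.7543 km
  6: 209.9798 km
  7: 317.7407 km
  8: 165.7921 km
  → nearest: 5 (87.7543 km)
Q at 30.9503°N, 78.0476°E:
  4: 169.2248 km
  5: 173.8483 km
  6: 57.8836 km
  7: 219.7297 km
  8: 18.0839 km
  → nearest: 8 (18.0839 km)
R at 31.5521°N, 76.8073°E:
  4: 183.4966 km
  5: 228.9777 km
  6: 103.8360 km
  7: 86.7748 km
  8: 119.1041 km
  → nearest: 7 (86.7748 km)
S at 28.8595°N, 76.3701°E:
  4: 122.5703 km
  5: 115.6406 km
  6: 322.8552 km
  7: 313.4773 km
  8: 284.9215 km
  → nearest: 5 (115.6406 km)

P→5; Q→8; R→7; S→5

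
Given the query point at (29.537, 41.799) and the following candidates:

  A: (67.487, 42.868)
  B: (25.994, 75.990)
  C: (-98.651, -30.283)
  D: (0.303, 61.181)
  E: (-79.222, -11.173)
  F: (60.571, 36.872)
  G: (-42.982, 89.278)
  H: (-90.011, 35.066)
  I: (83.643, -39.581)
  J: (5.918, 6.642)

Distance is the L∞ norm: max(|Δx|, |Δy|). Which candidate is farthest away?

Distances from (29.537, 41.799):
A: max(|37.950|, |1.069|) = 37.950
B: max(|-3.543|, |34.191|) = 34.191
C: max(|-128.188|, |-72.082|) = 128.188
D: max(|-29.234|, |19.382|) = 29.234
E: max(|-108.759|, |-52.972|) = 108.759
F: max(|31.034|, |-4.927|) = 31.034
G: max(|-72.519|, |47.479|) = 72.519
H: max(|-119.548|, |-6.733|) = 119.548
I: max(|54.106|, |-81.380|) = 81.380
J: max(|-23.619|, |-35.157|) = 35.157
Maximum: C at 128.188.

C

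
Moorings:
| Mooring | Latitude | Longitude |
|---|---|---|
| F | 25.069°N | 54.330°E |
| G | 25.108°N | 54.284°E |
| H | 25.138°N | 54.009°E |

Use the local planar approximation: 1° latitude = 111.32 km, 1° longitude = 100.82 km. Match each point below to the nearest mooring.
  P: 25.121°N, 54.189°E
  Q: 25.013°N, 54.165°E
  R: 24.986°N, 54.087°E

P→G; Q→G; R→H

P at 25.121°N, 54.189°E:
  F: √((-0.052·111.32)² + (0.141·100.82)²) = √(33.50835 + 202.08385) = 15.349 km
  G: √((-0.013·111.32)² + (0.095·100.82)²) = √(2.09427 + 91.73617) = 9.687 km
  H: √((0.017·111.32)² + (-0.180·100.82)²) = √(3.58133 + 329.33539) = 18.246 km
  → nearest: G (9.687 km)
Q at 25.013°N, 54.165°E:
  F: √((0.056·111.32)² + (0.165·100.82)²) = √(38.86176 + 276.73321) = 17.765 km
  G: √((0.095·111.32)² + (0.119·100.82)²) = √(111.83909 + 143.94193) = 15.993 km
  H: √((0.125·111.32)² + (-0.156·100.82)²) = √(193.62722 + 247.36747) = 21.000 km
  → nearest: G (15.993 km)
R at 24.986°N, 54.087°E:
  F: √((0.083·111.32)² + (0.243·100.82)²) = √(85.36947 + 600.21374) = 26.184 km
  G: √((0.122·111.32)² + (0.197·100.82)²) = √(184.44465 + 394.48077) = 24.061 km
  H: √((0.152·111.32)² + (-0.078·100.82)²) = √(286.30806 + 61.84187) = 18.659 km
  → nearest: H (18.659 km)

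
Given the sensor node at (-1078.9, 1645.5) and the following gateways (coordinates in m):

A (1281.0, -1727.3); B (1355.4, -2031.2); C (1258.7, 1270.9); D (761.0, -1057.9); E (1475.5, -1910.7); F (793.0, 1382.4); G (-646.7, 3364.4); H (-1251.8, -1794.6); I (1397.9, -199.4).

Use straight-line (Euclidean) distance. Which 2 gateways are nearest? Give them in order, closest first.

G, F

Distances from (-1078.9, 1645.5):
A: 4116.4 m
B: 4409.5 m
C: 2367.4 m
D: 3270.1 m
E: 4378.5 m
F: 1890.3 m
G: 1772.4 m
H: 3444.4 m
I: 3088.4 m
Sorted: G (1772.4 m) < F (1890.3 m) < C (2367.4 m) < I (3088.4 m) < …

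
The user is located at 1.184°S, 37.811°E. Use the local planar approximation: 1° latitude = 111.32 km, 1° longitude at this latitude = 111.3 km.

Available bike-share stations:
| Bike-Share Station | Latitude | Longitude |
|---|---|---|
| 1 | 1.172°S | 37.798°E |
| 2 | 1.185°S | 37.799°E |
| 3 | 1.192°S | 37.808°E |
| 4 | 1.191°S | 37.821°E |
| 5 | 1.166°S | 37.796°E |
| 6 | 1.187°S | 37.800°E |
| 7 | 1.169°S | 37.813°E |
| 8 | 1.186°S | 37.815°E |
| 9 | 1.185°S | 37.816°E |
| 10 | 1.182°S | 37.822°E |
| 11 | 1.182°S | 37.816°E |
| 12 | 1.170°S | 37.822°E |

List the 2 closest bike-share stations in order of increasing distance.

Distances from 1.184°S, 37.811°E:
1: √((0.012·111.32)² + (-0.013·111.3)²) = √(1.78447 + 2.09352) = 1.969 km
2: √((-0.001·111.32)² + (-0.012·111.3)²) = √(0.01239 + 1.78383) = 1.340 km
3: √((-0.008·111.32)² + (-0.003·111.3)²) = √(0.79310 + 0.11149) = 0.951 km
4: √((-0.007·111.32)² + (0.010·111.3)²) = √(0.60721 + 1.23877) = 1.359 km
5: √((0.018·111.32)² + (-0.015·111.3)²) = √(4.01505 + 2.78723) = 2.608 km
6: √((-0.003·111.32)² + (-0.011·111.3)²) = √(0.11153 + 1.49891) = 1.269 km
7: √((0.015·111.32)² + (0.002·111.3)²) = √(2.78823 + 0.04955) = 1.685 km
8: √((-0.002·111.32)² + (0.004·111.3)²) = √(0.04957 + 0.19820) = 0.498 km
9: √((-0.001·111.32)² + (0.005·111.3)²) = √(0.01239 + 0.30969) = 0.568 km
10: √((0.002·111.32)² + (0.011·111.3)²) = √(0.04957 + 1.49891) = 1.244 km
11: √((0.002·111.32)² + (0.005·111.3)²) = √(0.04957 + 0.30969) = 0.599 km
12: √((0.014·111.32)² + (0.011·111.3)²) = √(2.42886 + 1.49891) = 1.982 km
Sorted: 8 (0.498 km) < 9 (0.568 km) < 11 (0.599 km) < 3 (0.951 km) < …

8, 9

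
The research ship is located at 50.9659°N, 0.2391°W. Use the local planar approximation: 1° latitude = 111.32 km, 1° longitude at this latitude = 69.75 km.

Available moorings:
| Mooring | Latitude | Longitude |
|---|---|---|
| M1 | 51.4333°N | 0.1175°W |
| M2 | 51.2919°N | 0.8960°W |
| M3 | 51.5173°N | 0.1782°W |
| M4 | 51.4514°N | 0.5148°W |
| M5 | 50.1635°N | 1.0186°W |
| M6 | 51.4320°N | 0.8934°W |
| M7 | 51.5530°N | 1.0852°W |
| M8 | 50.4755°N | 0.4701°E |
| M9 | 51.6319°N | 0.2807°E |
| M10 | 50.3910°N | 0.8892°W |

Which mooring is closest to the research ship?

M1

Distances from 50.9659°N, 0.2391°W:
M1: √((0.4674·111.32)² + (0.1216·69.75)²) = √(2707.221631 + 71.937539) = 52.7177 km
M2: √((0.3260·111.32)² + (-0.6569·69.75)²) = √(1316.987326 + 2099.360143) = 58.4495 km
M3: √((0.5514·111.32)² + (0.0609·69.75)²) = √(3767.731264 + 18.043592) = 61.5287 km
M4: √((0.4855·111.32)² + (-0.2757·69.75)²) = √(2920.954983 + 369.795785) = 57.3651 km
M5: √((-0.8024·111.32)² + (-0.7795·69.75)²) = √(7978.628342 + 2956.110493) = 104.5693 km
M6: √((0.4661·111.32)² + (-0.6543·69.75)²) = √(2692.183147 + 2082.774561) = 69.1011 km
M7: √((0.5871·111.32)² + (-0.8461·69.75)²) = √(4271.403076 + 3482.826289) = 88.0581 km
M8: √((-0.4904·111.32)² + (0.7092·69.75)²) = √(2980.213093 + 2446.954409) = 73.6693 km
M9: √((0.6660·111.32)² + (0.5198·69.75)²) = √(5496.609114 + 1314.501162) = 82.5295 km
M10: √((-0.5749·111.32)² + (-0.6501·69.75)²) = √(4095.727109 + 2056.121413) = 78.4337 km
Minimum: M1 at 52.7177 km.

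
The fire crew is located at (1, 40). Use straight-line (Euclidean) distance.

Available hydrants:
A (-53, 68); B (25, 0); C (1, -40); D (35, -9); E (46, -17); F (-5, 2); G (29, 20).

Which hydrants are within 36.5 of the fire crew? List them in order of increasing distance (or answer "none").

Distances from (1, 40):
A: √((-54)² + (28)²) = √(2916.000 + 784.000) = 60.8
B: √((24)² + (-40)²) = √(576.000 + 1600.000) = 46.6
C: √((0)² + (-80)²) = √(0.000 + 6400.000) = 80.0
D: √((34)² + (-49)²) = √(1156.000 + 2401.000) = 59.6
E: √((45)² + (-57)²) = √(2025.000 + 3249.000) = 72.6
F: √((-6)² + (-38)²) = √(36.000 + 1444.000) = 38.5
G: √((28)² + (-20)²) = √(784.000 + 400.000) = 34.4
Threshold 36.5: G (34.4) is within range.

G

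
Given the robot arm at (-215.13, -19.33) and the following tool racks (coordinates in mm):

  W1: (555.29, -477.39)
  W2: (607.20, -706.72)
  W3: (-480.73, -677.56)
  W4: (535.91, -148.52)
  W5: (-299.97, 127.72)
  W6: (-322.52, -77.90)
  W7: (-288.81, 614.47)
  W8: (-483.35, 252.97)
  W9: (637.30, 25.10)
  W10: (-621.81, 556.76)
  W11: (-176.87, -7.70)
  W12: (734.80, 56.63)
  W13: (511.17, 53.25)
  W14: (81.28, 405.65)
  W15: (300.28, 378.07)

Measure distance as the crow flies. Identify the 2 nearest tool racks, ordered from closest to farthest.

Distances from (-215.13, -19.33):
W1: 896.31 mm
W2: 1071.79 mm
W3: 709.80 mm
W4: 762.07 mm
W5: 169.77 mm
W6: 122.32 mm
W7: 638.07 mm
W8: 382.22 mm
W9: 853.59 mm
W10: 705.17 mm
W11: 39.99 mm
W12: 952.96 mm
W13: 729.92 mm
W14: 518.14 mm
W15: 650.83 mm
Sorted: W11 (39.99 mm) < W6 (122.32 mm) < W5 (169.77 mm) < W8 (382.22 mm) < …

W11, W6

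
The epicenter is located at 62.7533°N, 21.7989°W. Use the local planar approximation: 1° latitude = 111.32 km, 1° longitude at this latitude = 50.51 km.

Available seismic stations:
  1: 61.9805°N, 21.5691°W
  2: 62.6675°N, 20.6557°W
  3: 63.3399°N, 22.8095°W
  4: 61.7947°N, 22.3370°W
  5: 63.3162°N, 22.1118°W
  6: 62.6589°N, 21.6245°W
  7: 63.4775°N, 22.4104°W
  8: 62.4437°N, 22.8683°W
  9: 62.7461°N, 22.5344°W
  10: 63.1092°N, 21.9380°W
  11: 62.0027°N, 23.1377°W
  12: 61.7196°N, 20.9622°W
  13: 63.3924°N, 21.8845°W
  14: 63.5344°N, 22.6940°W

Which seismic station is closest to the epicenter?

6

Distances from 62.7533°N, 21.7989°W:
1: √((-0.7728·111.32)² + (0.2298·50.51)²) = √(7400.833301 + 134.727045) = 86.8076 km
2: √((-0.0858·111.32)² + (1.1432·50.51)²) = √(91.226491 + 3334.257745) = 58.5276 km
3: √((0.5866·111.32)² + (-1.0106·50.51)²) = √(4264.130747 + 2605.633474) = 82.8840 km
4: √((-0.9586·111.32)² + (-0.5381·50.51)²) = √(11387.312646 + 738.721469) = 110.1183 km
5: √((0.5629·111.32)² + (-0.3129·50.51)²) = √(3926.529753 + 249.784717) = 64.6244 km
6: √((-0.0944·111.32)² + (0.1744·50.51)²) = √(110.430842 + 77.597494) = 13.7123 km
7: √((0.7242·111.32)² + (-0.6115·50.51)²) = √(6499.252895 + 953.998430) = 86.3322 km
8: √((-0.3096·111.32)² + (-1.0694·50.51)²) = √(1187.813616 + 2917.662789) = 64.0740 km
9: √((-0.0072·111.32)² + (-0.7355·50.51)²) = √(0.642409 + 1380.130302) = 37.1588 km
10: √((0.3559·111.32)² + (-0.1391·50.51)²) = √(1569.648363 + 49.363847) = 40.2370 km
11: √((-0.7506·111.32)² + (-1.3388·50.51)²) = √(6981.737489 + 4572.841457) = 107.4922 km
12: √((-1.0337·111.32)² + (0.8367·50.51)²) = √(13241.446430 + 1786.052724) = 122.5867 km
13: √((0.6391·111.32)² + (-0.0856·50.51)²) = √(5061.555817 + 18.694001) = 71.2759 km
14: √((0.7811·111.32)² + (-0.8951·50.51)²) = √(7560.659347 + 2044.079823) = 98.0038 km
Minimum: 6 at 13.7123 km.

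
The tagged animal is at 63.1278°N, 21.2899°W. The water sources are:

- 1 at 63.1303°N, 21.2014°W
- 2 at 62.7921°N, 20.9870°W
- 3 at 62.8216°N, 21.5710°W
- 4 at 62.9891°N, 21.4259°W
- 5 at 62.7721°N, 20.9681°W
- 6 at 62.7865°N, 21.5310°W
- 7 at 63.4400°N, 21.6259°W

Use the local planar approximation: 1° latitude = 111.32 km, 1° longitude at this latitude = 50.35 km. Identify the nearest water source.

1

Distances from 63.1278°N, 21.2899°W:
1: 4.4647 km
2: 40.3624 km
3: 36.9078 km
4: 16.8904 km
5: 42.7833 km
6: 39.8857 km
7: 38.6530 km
Minimum: 1 at 4.4647 km.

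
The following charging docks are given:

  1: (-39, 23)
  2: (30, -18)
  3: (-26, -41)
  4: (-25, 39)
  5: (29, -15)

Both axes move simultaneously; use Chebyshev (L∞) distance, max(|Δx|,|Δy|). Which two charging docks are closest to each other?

Pairwise distances:
1–2: max(|69|, |-41|) = 69
1–3: max(|13|, |-64|) = 64
1–4: max(|14|, |16|) = 16
1–5: max(|68|, |-38|) = 68
2–3: max(|-56|, |-23|) = 56
2–4: max(|-55|, |57|) = 57
2–5: max(|-1|, |3|) = 3
3–4: max(|1|, |80|) = 80
3–5: max(|55|, |26|) = 55
4–5: max(|54|, |-54|) = 54
Closest pair: 2–5 at 3.

2 and 5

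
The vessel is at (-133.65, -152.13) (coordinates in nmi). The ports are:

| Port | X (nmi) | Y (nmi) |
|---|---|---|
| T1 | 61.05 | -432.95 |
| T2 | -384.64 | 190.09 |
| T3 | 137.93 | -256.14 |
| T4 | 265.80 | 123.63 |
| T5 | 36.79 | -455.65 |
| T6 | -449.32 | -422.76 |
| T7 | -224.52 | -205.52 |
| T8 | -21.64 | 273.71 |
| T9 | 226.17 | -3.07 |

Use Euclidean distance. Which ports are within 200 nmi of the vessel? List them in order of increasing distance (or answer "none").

Distances from (-133.65, -152.13):
T1: √((194.70)² + (-280.82)²) = √(37908.0900 + 78859.8724) = 341.71 nmi
T2: √((-250.99)² + (342.22)²) = √(62995.9801 + 117114.5284) = 424.39 nmi
T3: √((271.58)² + (-104.01)²) = √(73755.6964 + 10818.0801) = 290.82 nmi
T4: √((399.45)² + (275.76)²) = √(159560.3025 + 76043.5776) = 485.39 nmi
T5: √((170.44)² + (-303.52)²) = √(29049.7936 + 92124.3904) = 348.10 nmi
T6: √((-315.67)² + (-270.63)²) = √(99647.5489 + 73240.5969) = 415.80 nmi
T7: √((-90.87)² + (-53.39)²) = √(8257.3569 + 2850.4921) = 105.39 nmi
T8: √((112.01)² + (425.84)²) = √(12546.2401 + 181339.7056) = 440.32 nmi
T9: √((359.82)² + (149.06)²) = √(129470.4324 + 22218.8836) = 389.47 nmi
Threshold 200 nmi: T7 (105.39 nmi) is within range.

T7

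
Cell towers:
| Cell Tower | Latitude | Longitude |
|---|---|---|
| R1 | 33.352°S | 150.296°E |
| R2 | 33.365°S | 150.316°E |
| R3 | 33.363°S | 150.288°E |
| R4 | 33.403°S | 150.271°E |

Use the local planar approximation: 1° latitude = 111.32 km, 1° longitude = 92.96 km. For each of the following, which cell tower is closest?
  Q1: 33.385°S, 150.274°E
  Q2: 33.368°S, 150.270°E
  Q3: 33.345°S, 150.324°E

Q1 at 33.385°S, 150.274°E:
  R1: 4.204 km
  R2: 4.495 km
  R3: 2.773 km
  R4: 2.023 km
  → nearest: R4 (2.023 km)
Q2 at 33.368°S, 150.270°E:
  R1: 3.002 km
  R2: 4.289 km
  R3: 1.763 km
  R4: 3.897 km
  → nearest: R3 (1.763 km)
Q3 at 33.345°S, 150.324°E:
  R1: 2.717 km
  R2: 2.347 km
  R3: 3.901 km
  R4: 8.122 km
  → nearest: R2 (2.347 km)

Q1→R4; Q2→R3; Q3→R2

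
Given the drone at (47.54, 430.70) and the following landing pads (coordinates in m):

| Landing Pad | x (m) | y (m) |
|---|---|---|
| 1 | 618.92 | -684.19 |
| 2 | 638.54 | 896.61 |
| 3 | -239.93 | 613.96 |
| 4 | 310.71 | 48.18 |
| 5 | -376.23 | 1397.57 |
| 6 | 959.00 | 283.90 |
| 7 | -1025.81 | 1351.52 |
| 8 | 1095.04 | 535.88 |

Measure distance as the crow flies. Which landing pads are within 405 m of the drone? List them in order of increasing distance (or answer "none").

3

Distances from (47.54, 430.70):
1: 1252.78 m
2: 752.56 m
3: 340.92 m
4: 464.31 m
5: 1055.66 m
6: 923.21 m
7: 1414.21 m
8: 1052.77 m
Threshold 405 m: 3 (340.92 m) is within range.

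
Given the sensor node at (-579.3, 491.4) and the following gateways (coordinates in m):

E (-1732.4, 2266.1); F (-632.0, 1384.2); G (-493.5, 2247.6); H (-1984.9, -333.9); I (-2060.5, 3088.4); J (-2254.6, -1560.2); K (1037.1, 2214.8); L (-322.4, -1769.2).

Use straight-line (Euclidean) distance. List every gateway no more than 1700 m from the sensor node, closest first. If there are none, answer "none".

Distances from (-579.3, 491.4):
E: √((-1153.1)² + (1774.7)²) = √(1329639.610 + 3149560.090) = 2116.4 m
F: √((-52.7)² + (892.8)²) = √(2777.290 + 797091.840) = 894.4 m
G: √((85.8)² + (1756.2)²) = √(7361.640 + 3084238.440) = 1758.3 m
H: √((-1405.6)² + (-825.3)²) = √(1975711.360 + 681120.090) = 1630.0 m
I: √((-1481.2)² + (2597.0)²) = √(2193953.440 + 6744409.000) = 2989.7 m
J: √((-1675.3)² + (-2051.6)²) = √(2806630.090 + 4209062.560) = 2648.7 m
K: √((1616.4)² + (1723.4)²) = √(2612748.960 + 2970107.560) = 2362.8 m
L: √((256.9)² + (-2260.6)²) = √(65997.610 + 5110312.360) = 2275.2 m
Threshold 1700 m: F (894.4 m), H (1630.0 m) are within range.

F, H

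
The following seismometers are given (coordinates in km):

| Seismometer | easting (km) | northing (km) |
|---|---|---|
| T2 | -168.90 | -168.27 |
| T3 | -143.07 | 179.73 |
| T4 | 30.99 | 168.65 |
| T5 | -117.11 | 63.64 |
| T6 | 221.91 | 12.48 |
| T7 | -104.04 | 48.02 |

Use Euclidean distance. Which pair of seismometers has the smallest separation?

Pairwise distances:
T2–T3: 348.96 km
T2–T4: 391.75 km
T2–T5: 237.62 km
T2–T6: 430.58 km
T2–T7: 225.81 km
T3–T4: 174.41 km
T3–T5: 118.96 km
T3–T6: 401.48 km
T3–T7: 137.37 km
T4–T5: 181.55 km
T4–T6: 246.66 km
T4–T7: 181.07 km
T5–T6: 342.86 km
T5–T7: 20.37 km
T6–T7: 327.88 km
Closest pair: T5–T7 at 20.37 km.

T5 and T7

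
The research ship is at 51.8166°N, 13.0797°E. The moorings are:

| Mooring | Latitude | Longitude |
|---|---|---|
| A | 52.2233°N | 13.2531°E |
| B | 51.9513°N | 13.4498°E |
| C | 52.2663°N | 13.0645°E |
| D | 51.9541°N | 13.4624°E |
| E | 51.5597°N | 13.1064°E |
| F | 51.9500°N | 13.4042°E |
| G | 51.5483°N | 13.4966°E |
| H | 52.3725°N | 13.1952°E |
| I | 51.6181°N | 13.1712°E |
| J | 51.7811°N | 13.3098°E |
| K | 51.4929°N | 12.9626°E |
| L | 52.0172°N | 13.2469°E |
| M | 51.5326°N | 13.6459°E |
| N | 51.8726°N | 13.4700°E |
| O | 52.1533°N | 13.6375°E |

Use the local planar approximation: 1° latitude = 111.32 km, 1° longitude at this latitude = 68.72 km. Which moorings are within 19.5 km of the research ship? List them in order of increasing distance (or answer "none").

Distances from 51.8166°N, 13.0797°E:
A: √((0.4067·111.32)² + (0.1734·68.72)²) = √(2049.720951 + 141.992200) = 46.8157 km
B: √((0.1347·111.32)² + (0.3701·68.72)²) = √(224.844147 + 646.851325) = 29.5245 km
C: √((0.4497·111.32)² + (-0.0152·68.72)²) = √(2506.064073 + 1.091072) = 50.0715 km
D: √((0.1375·111.32)² + (0.3827·68.72)²) = √(234.288942 + 691.644975) = 30.4292 km
E: √((-0.2569·111.32)² + (0.0267·68.72)²) = √(817.851781 + 3.366579) = 28.6569 km
F: √((0.1334·111.32)² + (0.3245·68.72)²) = √(220.525114 + 497.273944) = 26.7918 km
G: √((-0.2683·111.32)² + (0.4169·68.72)²) = √(892.047008 + 820.786287) = 41.3864 km
H: √((0.5559·111.32)² + (0.1155·68.72)²) = √(3829.479451 + 62.998509) = 62.3897 km
I: √((-0.1985·111.32)² + (0.0915·68.72)²) = √(488.278293 + 39.537435) = 22.9742 km
J: √((-0.0355·111.32)² + (0.2301·68.72)²) = √(15.617197 + 250.034271) = 16.2988 km
K: √((-0.3237·111.32)² + (-0.1171·68.72)²) = √(1298.469623 + 64.756012) = 36.9219 km
L: √((0.2006·111.32)² + (0.1672·68.72)²) = √(498.664271 + 132.019732) = 25.1134 km
M: √((-0.2840·111.32)² + (0.5662·68.72)²) = √(999.500637 + 1513.930825) = 50.1341 km
N: √((0.0560·111.32)² + (0.3903·68.72)²) = √(38.861759 + 719.388356) = 27.5363 km
O: √((0.3367·111.32)² + (0.5578·68.72)²) = √(1404.858644 + 1469.343451) = 53.6116 km
Threshold 19.5 km: J (16.2988 km) is within range.

J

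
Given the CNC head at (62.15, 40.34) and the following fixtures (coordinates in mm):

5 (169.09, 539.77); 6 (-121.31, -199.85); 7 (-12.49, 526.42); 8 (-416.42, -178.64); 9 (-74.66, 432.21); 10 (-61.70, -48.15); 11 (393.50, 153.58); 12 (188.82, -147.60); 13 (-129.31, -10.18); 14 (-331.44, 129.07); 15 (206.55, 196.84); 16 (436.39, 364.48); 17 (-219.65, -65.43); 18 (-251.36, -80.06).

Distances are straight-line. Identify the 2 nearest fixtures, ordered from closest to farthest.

10, 13

Distances from (62.15, 40.34):
5: √((106.94)² + (499.43)²) = √(11436.1636 + 249430.3249) = 510.75 mm
6: √((-183.46)² + (-240.19)²) = √(33657.5716 + 57691.2361) = 302.24 mm
7: √((-74.64)² + (486.08)²) = √(5571.1296 + 236273.7664) = 491.78 mm
8: √((-478.57)² + (-218.98)²) = √(229029.2449 + 47952.2404) = 526.29 mm
9: √((-136.81)² + (391.87)²) = √(18716.9761 + 153562.0969) = 415.07 mm
10: √((-123.85)² + (-88.49)²) = √(15338.8225 + 7830.4801) = 152.21 mm
11: √((331.35)² + (113.24)²) = √(109792.8225 + 12823.2976) = 350.17 mm
12: √((126.67)² + (-187.94)²) = √(16045.2889 + 35321.4436) = 226.64 mm
13: √((-191.46)² + (-50.52)²) = √(36656.9316 + 2552.2704) = 198.01 mm
14: √((-393.59)² + (88.73)²) = √(154913.0881 + 7873.0129) = 403.47 mm
15: √((144.40)² + (156.50)²) = √(20851.3600 + 24492.2500) = 212.94 mm
16: √((374.24)² + (324.14)²) = √(140055.5776 + 105066.7396) = 495.10 mm
17: √((-281.80)² + (-105.77)²) = √(79411.2400 + 11187.2929) = 301.00 mm
18: √((-313.51)² + (-120.40)²) = √(98288.5201 + 14496.1600) = 335.83 mm
Sorted: 10 (152.21 mm) < 13 (198.01 mm) < 15 (212.94 mm) < 12 (226.64 mm) < …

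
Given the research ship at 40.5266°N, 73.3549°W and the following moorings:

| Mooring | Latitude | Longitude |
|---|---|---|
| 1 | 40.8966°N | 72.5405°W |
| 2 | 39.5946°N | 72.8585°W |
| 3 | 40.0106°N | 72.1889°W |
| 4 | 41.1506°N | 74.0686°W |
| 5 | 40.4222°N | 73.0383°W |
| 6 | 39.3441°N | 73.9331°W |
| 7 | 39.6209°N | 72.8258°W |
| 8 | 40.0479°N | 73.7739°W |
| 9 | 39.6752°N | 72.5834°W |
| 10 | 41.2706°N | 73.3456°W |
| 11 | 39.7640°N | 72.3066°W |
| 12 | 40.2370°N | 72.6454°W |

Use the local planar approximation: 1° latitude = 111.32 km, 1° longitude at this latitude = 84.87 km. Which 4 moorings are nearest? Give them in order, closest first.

Distances from 40.5266°N, 73.3549°W:
1: √((0.3700·111.32)² + (0.8144·84.87)²) = √(1696.484295 + 4777.315618) = 80.4599 km
2: √((-0.9320·111.32)² + (0.4964·84.87)²) = √(10764.112300 + 1774.892074) = 111.9777 km
3: √((-0.5160·111.32)² + (1.1660·84.87)²) = √(3299.482267 + 9792.768889) = 114.4214 km
4: √((0.6240·111.32)² + (-0.7137·84.87)²) = √(4825.202839 + 3668.933143) = 92.1636 km
5: √((-0.1044·111.32)² + (0.3166·84.87)²) = √(135.066421 + 721.988409) = 29.2755 km
6: √((-1.1825·111.32)² + (-0.5782·84.87)²) = √(17328.010169 + 2408.044892) = 140.4851 km
7: √((-0.9057·111.32)² + (0.5291·84.87)²) = √(10165.181346 + 2016.433609) = 110.3704 km
8: √((-0.4787·111.32)² + (-0.4190·84.87)²) = √(2839.705158 + 1264.551294) = 64.0645 km
9: √((-0.8514·111.32)² + (0.7715·84.87)²) = √(8982.840472 + 4287.264375) = 115.1959 km
10: √((0.7440·111.32)² + (0.0093·84.87)²) = √(6859.496936 + 0.622980) = 82.8258 km
11: √((-0.7626·111.32)² + (1.0483·84.87)²) = √(7206.758968 + 7915.522285) = 122.9727 km
12: √((-0.2896·111.32)² + (0.7095·84.87)²) = √(1039.306182 + 3625.878139) = 68.3022 km
Sorted: 5 (29.2755 km) < 8 (64.0645 km) < 12 (68.3022 km) < 1 (80.4599 km) < 10 (82.8258 km) < 4 (92.1636 km) < …

5, 8, 12, 1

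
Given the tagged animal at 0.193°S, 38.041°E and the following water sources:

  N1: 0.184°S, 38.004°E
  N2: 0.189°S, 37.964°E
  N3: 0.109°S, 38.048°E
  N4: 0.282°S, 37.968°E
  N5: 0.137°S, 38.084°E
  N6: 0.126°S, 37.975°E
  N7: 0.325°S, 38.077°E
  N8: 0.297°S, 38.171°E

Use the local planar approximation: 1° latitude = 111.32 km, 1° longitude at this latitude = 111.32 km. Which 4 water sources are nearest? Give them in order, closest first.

Distances from 0.193°S, 38.041°E:
N1: √((0.009·111.32)² + (-0.037·111.32)²) = √(1.00376 + 16.96484) = 4.239 km
N2: √((0.004·111.32)² + (-0.077·111.32)²) = √(0.19827 + 73.47301) = 8.583 km
N3: √((0.084·111.32)² + (0.007·111.32)²) = √(87.43896 + 0.60721) = 9.383 km
N4: √((-0.089·111.32)² + (-0.073·111.32)²) = √(98.15816 + 66.03773) = 12.814 km
N5: √((0.056·111.32)² + (0.043·111.32)²) = √(38.86176 + 22.91307) = 7.860 km
N6: √((0.067·111.32)² + (-0.066·111.32)²) = √(55.62833 + 53.98017) = 10.469 km
N7: √((-0.132·111.32)² + (0.036·111.32)²) = √(215.92069 + 16.06022) = 15.231 km
N8: √((-0.104·111.32)² + (0.130·111.32)²) = √(134.03341 + 209.42721) = 18.533 km
Sorted: N1 (4.239 km) < N5 (7.860 km) < N2 (8.583 km) < N3 (9.383 km) < N6 (10.469 km) < N4 (12.814 km) < …

N1, N5, N2, N3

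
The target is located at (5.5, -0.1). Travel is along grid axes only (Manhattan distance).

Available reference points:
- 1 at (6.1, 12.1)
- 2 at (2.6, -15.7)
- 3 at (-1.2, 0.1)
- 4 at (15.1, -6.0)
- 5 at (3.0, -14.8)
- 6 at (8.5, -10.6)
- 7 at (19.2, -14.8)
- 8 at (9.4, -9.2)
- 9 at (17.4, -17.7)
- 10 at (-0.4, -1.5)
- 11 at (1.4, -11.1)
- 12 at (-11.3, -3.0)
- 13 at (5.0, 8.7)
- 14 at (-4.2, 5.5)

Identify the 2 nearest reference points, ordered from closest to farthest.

Distances from (5.5, -0.1):
1: |0.6| + |12.2| = 0.6 + 12.2 = 12.8
2: |-2.9| + |-15.6| = 2.9 + 15.6 = 18.5
3: |-6.7| + |0.2| = 6.7 + 0.2 = 6.9
4: |9.6| + |-5.9| = 9.6 + 5.9 = 15.5
5: |-2.5| + |-14.7| = 2.5 + 14.7 = 17.2
6: |3.0| + |-10.5| = 3.0 + 10.5 = 13.5
7: |13.7| + |-14.7| = 13.7 + 14.7 = 28.4
8: |3.9| + |-9.1| = 3.9 + 9.1 = 13.0
9: |11.9| + |-17.6| = 11.9 + 17.6 = 29.5
10: |-5.9| + |-1.4| = 5.9 + 1.4 = 7.3
11: |-4.1| + |-11.0| = 4.1 + 11.0 = 15.1
12: |-16.8| + |-2.9| = 16.8 + 2.9 = 19.7
13: |-0.5| + |8.8| = 0.5 + 8.8 = 9.3
14: |-9.7| + |5.6| = 9.7 + 5.6 = 15.3
Sorted: 3 (6.9) < 10 (7.3) < 13 (9.3) < 1 (12.8) < …

3, 10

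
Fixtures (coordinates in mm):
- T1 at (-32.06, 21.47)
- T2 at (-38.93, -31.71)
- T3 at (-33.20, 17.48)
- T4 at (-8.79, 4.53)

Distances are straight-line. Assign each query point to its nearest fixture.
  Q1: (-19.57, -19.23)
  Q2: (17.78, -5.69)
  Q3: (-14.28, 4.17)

Q1 at (-19.57, -19.23):
  T1: √((-12.49)² + (40.70)²) = √(156.0001 + 1656.4900) = 42.57 mm
  T2: √((-19.36)² + (-12.48)²) = √(374.8096 + 155.7504) = 23.03 mm
  T3: √((-13.63)² + (36.71)²) = √(185.7769 + 1347.6241) = 39.16 mm
  T4: √((10.78)² + (23.76)²) = √(116.2084 + 564.5376) = 26.09 mm
  → nearest: T2 (23.03 mm)
Q2 at (17.78, -5.69):
  T1: √((-49.84)² + (27.16)²) = √(2484.0256 + 737.6656) = 56.76 mm
  T2: √((-56.71)² + (-26.02)²) = √(3216.0241 + 677.0404) = 62.39 mm
  T3: √((-50.98)² + (23.17)²) = √(2598.9604 + 536.8489) = 56.00 mm
  T4: √((-26.57)² + (10.22)²) = √(705.9649 + 104.4484) = 28.47 mm
  → nearest: T4 (28.47 mm)
Q3 at (-14.28, 4.17):
  T1: √((-17.78)² + (17.30)²) = √(316.1284 + 299.2900) = 24.81 mm
  T2: √((-24.65)² + (-35.88)²) = √(607.6225 + 1287.3744) = 43.53 mm
  T3: √((-18.92)² + (13.31)²) = √(357.9664 + 177.1561) = 23.13 mm
  T4: √((5.49)² + (0.36)²) = √(30.1401 + 0.1296) = 5.50 mm
  → nearest: T4 (5.50 mm)

Q1→T2; Q2→T4; Q3→T4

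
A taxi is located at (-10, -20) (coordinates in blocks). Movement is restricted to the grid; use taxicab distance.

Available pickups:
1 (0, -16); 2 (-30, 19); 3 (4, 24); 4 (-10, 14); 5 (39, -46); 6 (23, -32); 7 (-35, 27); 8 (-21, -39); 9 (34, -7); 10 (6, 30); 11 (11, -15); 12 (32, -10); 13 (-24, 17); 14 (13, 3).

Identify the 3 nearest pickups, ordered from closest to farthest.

Distances from (-10, -20):
1: 14 blocks
2: 59 blocks
3: 58 blocks
4: 34 blocks
5: 75 blocks
6: 45 blocks
7: 72 blocks
8: 30 blocks
9: 57 blocks
10: 66 blocks
11: 26 blocks
12: 52 blocks
13: 51 blocks
14: 46 blocks
Sorted: 1 (14 blocks) < 11 (26 blocks) < 8 (30 blocks) < 4 (34 blocks) < 6 (45 blocks) < …

1, 11, 8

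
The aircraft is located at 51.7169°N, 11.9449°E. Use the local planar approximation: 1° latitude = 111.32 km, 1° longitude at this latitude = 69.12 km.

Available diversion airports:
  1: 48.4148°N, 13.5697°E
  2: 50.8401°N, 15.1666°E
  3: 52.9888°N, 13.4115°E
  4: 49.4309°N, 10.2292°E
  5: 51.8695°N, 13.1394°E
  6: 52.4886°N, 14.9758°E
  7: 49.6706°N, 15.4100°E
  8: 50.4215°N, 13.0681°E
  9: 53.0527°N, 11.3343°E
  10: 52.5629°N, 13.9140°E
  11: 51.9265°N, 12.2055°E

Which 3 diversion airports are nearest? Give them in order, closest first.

Distances from 51.7169°N, 11.9449°E:
1: 384.3630 km
2: 243.1356 km
3: 174.1359 km
4: 280.7529 km
5: 84.2933 km
6: 226.4250 km
7: 330.5361 km
8: 163.7744 km
9: 154.5746 km
10: 165.5101 km
11: 29.4766 km
Sorted: 11 (29.4766 km) < 5 (84.2933 km) < 9 (154.5746 km) < 8 (163.7744 km) < 10 (165.5101 km) < …

11, 5, 9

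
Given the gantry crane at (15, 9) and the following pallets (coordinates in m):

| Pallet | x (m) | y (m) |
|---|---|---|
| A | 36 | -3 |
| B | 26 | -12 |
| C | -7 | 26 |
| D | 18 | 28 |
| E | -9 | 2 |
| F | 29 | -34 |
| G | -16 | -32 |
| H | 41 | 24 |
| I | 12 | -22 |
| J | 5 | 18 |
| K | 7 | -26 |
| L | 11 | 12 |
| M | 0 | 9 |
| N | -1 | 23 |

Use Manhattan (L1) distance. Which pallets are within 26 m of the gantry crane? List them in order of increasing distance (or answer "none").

Distances from (15, 9):
A: |21| + |-12| = 21 + 12 = 33 m
B: |11| + |-21| = 11 + 21 = 32 m
C: |-22| + |17| = 22 + 17 = 39 m
D: |3| + |19| = 3 + 19 = 22 m
E: |-24| + |-7| = 24 + 7 = 31 m
F: |14| + |-43| = 14 + 43 = 57 m
G: |-31| + |-41| = 31 + 41 = 72 m
H: |26| + |15| = 26 + 15 = 41 m
I: |-3| + |-31| = 3 + 31 = 34 m
J: |-10| + |9| = 10 + 9 = 19 m
K: |-8| + |-35| = 8 + 35 = 43 m
L: |-4| + |3| = 4 + 3 = 7 m
M: |-15| + |0| = 15 + 0 = 15 m
N: |-16| + |14| = 16 + 14 = 30 m
Threshold 26 m: L (7 m), M (15 m), J (19 m), D (22 m) are within range.

L, M, J, D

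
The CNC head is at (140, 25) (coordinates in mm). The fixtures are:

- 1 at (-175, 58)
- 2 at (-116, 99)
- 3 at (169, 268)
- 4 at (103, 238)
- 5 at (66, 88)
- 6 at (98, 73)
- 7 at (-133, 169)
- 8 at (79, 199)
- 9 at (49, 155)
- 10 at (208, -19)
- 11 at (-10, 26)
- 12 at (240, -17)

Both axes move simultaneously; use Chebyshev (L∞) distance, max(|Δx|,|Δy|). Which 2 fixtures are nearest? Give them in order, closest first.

Distances from (140, 25):
1: 315 mm
2: 256 mm
3: 243 mm
4: 213 mm
5: 74 mm
6: 48 mm
7: 273 mm
8: 174 mm
9: 130 mm
10: 68 mm
11: 150 mm
12: 100 mm
Sorted: 6 (48 mm) < 10 (68 mm) < 5 (74 mm) < 12 (100 mm) < …

6, 10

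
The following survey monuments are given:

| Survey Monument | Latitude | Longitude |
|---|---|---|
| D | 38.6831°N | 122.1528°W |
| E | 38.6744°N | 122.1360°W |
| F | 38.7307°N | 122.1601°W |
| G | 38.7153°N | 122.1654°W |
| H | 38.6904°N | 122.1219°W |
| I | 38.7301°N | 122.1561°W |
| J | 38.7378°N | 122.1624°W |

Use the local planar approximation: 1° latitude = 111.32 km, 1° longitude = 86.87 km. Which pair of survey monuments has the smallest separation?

F and I

Pairwise distances:
D–E: 1.7515 km
D–F: 5.3366 km
D–G: 3.7479 km
D–H: 2.8046 km
D–I: 5.2399 km
D–J: 6.1460 km
E–F: 6.6077 km
E–G: 5.2204 km
E–H: 2.1616 km
E–I: 6.4417 km
E–J: 7.4209 km
F–G: 1.7751 km
F–H: 5.5801 km
F–I: 0.3538 km
F–J: 0.8152 km
G–H: 4.6865 km
G–I: 1.8350 km
G–J: 2.5182 km
H–I: 5.3252 km
H–J: 6.3419 km
I–J: 1.0170 km
Closest pair: F–I at 0.3538 km.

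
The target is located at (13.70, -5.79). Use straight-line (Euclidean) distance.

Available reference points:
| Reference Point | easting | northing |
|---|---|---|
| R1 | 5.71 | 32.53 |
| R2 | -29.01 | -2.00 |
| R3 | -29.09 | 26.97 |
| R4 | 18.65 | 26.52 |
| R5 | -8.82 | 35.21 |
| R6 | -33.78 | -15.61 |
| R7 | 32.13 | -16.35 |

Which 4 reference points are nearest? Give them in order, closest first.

R7, R4, R1, R2

Distances from (13.70, -5.79):
R1: √((-7.99)² + (38.32)²) = √(63.8401 + 1468.4224) = 39.14
R2: √((-42.71)² + (3.79)²) = √(1824.1441 + 14.3641) = 42.88
R3: √((-42.79)² + (32.76)²) = √(1830.9841 + 1073.2176) = 53.89
R4: √((4.95)² + (32.31)²) = √(24.5025 + 1043.9361) = 32.69
R5: √((-22.52)² + (41.00)²) = √(507.1504 + 1681.0000) = 46.78
R6: √((-47.48)² + (-9.82)²) = √(2254.3504 + 96.4324) = 48.48
R7: √((18.43)² + (-10.56)²) = √(339.6649 + 111.5136) = 21.24
Sorted: R7 (21.24) < R4 (32.69) < R1 (39.14) < R2 (42.88) < R5 (46.78) < R6 (48.48) < …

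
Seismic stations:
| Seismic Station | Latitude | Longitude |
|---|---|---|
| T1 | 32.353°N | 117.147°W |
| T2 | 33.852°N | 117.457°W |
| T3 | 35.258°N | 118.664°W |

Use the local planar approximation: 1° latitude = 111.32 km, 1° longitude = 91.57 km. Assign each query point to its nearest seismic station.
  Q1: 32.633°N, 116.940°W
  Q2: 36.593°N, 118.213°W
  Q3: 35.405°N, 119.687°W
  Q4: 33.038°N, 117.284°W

Q1 at 32.633°N, 116.940°W:
  T1: 36.481 km
  T2: 143.720 km
  T3: 332.132 km
  → nearest: T1 (36.481 km)
Q2 at 36.593°N, 118.213°W:
  T1: 481.985 km
  T2: 312.883 km
  T3: 154.244 km
  → nearest: T3 (154.244 km)
Q3 at 35.405°N, 119.687°W:
  T1: 411.736 km
  T2: 267.555 km
  T3: 95.095 km
  → nearest: T3 (95.095 km)
Q4 at 33.038°N, 117.284°W:
  T1: 77.279 km
  T2: 91.989 km
  T3: 277.564 km
  → nearest: T1 (77.279 km)

Q1→T1; Q2→T3; Q3→T3; Q4→T1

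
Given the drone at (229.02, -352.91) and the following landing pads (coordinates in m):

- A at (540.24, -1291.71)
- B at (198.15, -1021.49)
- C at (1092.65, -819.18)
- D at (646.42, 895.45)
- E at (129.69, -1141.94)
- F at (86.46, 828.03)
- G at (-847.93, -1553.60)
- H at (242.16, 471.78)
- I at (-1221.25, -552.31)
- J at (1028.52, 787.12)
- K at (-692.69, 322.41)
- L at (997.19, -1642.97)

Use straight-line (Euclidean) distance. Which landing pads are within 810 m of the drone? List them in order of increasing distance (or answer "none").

Distances from (229.02, -352.91):
A: √((311.22)² + (-938.80)²) = √(96857.8884 + 881345.4400) = 989.04 m
B: √((-30.87)² + (-668.58)²) = √(952.9569 + 446999.2164) = 669.29 m
C: √((863.63)² + (-466.27)²) = √(745856.7769 + 217407.7129) = 981.46 m
D: √((417.40)² + (1248.36)²) = √(174222.7600 + 1558402.6896) = 1316.29 m
E: √((-99.33)² + (-789.03)²) = √(9866.4489 + 622568.3409) = 795.26 m
F: √((-142.56)² + (1180.94)²) = √(20323.3536 + 1394619.2836) = 1189.51 m
G: √((-1076.95)² + (-1200.69)²) = √(1159821.3025 + 1441656.4761) = 1612.91 m
H: √((13.14)² + (824.69)²) = √(172.6596 + 680113.5961) = 824.79 m
I: √((-1450.27)² + (-199.40)²) = √(2103283.0729 + 39760.3600) = 1463.91 m
J: √((799.50)² + (1140.03)²) = √(639200.2500 + 1299668.4009) = 1392.43 m
K: √((-921.71)² + (675.32)²) = √(849549.3241 + 456057.1024) = 1142.63 m
L: √((768.17)² + (-1290.06)²) = √(590085.1489 + 1664254.8036) = 1501.45 m
Threshold 810 m: B (669.29 m), E (795.26 m) are within range.

B, E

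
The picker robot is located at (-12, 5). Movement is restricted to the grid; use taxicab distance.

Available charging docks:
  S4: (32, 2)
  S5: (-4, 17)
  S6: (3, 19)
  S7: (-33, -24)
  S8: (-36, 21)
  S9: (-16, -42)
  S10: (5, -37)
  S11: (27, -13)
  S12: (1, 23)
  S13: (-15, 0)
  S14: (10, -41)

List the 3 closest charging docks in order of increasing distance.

S13, S5, S6

Distances from (-12, 5):
S4: |44| + |-3| = 44 + 3 = 47
S5: |8| + |12| = 8 + 12 = 20
S6: |15| + |14| = 15 + 14 = 29
S7: |-21| + |-29| = 21 + 29 = 50
S8: |-24| + |16| = 24 + 16 = 40
S9: |-4| + |-47| = 4 + 47 = 51
S10: |17| + |-42| = 17 + 42 = 59
S11: |39| + |-18| = 39 + 18 = 57
S12: |13| + |18| = 13 + 18 = 31
S13: |-3| + |-5| = 3 + 5 = 8
S14: |22| + |-46| = 22 + 46 = 68
Sorted: S13 (8) < S5 (20) < S6 (29) < S12 (31) < S8 (40) < …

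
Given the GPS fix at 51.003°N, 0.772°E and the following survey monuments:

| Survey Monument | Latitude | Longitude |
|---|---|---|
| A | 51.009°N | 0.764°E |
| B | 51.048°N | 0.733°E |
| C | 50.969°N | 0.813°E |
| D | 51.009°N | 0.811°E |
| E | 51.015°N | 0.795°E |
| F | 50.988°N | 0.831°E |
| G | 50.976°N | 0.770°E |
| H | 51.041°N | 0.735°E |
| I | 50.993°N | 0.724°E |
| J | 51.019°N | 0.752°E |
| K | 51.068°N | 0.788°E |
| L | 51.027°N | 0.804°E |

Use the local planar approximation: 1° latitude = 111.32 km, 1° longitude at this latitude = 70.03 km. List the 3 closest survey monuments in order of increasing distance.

Distances from 51.003°N, 0.772°E:
A: 0.872 km
B: 5.706 km
C: 4.751 km
D: 2.812 km
E: 2.093 km
F: 4.456 km
G: 3.009 km
H: 4.961 km
I: 3.541 km
J: 2.266 km
K: 7.322 km
L: 3.487 km
Sorted: A (0.872 km) < E (2.093 km) < J (2.266 km) < D (2.812 km) < G (3.009 km) < …

A, E, J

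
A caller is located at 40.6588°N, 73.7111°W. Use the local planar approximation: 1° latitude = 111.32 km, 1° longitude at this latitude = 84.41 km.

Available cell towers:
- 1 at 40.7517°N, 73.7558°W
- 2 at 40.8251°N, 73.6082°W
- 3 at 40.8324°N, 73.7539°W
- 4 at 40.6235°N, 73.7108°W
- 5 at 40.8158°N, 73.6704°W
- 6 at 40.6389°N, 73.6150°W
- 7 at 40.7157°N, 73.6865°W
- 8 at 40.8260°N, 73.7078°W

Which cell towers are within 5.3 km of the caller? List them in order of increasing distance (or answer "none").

4

Distances from 40.6588°N, 73.7111°W:
1: √((0.0929·111.32)² + (-0.0447·84.41)²) = √(106.949270 + 14.236487) = 11.0084 km
2: √((0.1663·111.32)² + (0.1029·84.41)²) = √(342.713249 + 75.442931) = 20.4489 km
3: √((0.1736·111.32)² + (-0.0428·84.41)²) = √(373.461500 + 13.051948) = 19.6599 km
4: √((-0.0353·111.32)² + (0.0003·84.41)²) = √(15.441725 + 0.000641) = 3.9297 km
5: √((0.1570·111.32)² + (0.0407·84.41)²) = √(305.453918 + 11.802571) = 17.8117 km
6: √((-0.0199·111.32)² + (0.0961·84.41)²) = √(4.907412 + 65.801315) = 8.4088 km
7: √((0.0569·111.32)² + (0.0246·84.41)²) = √(40.120924 + 4.311794) = 6.6658 km
8: √((0.1672·111.32)² + (0.0033·84.41)²) = √(346.432750 + 0.077592) = 18.6148 km
Threshold 5.3 km: 4 (3.9297 km) is within range.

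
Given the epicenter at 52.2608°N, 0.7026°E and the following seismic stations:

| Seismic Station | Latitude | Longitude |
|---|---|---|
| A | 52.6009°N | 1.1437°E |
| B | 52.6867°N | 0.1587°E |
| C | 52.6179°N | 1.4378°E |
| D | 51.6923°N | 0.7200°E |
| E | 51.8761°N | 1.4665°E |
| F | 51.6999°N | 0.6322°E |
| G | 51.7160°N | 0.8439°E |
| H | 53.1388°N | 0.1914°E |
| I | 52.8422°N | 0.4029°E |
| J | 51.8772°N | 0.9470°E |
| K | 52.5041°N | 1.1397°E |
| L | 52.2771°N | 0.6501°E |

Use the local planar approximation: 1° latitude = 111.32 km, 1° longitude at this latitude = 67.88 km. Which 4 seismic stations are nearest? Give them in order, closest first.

Distances from 52.2608°N, 0.7026°E:
A: √((0.3401·111.32)² + (0.4411·67.88)²) = √(1433.374451 + 896.515459) = 48.2689 km
B: √((0.4259·111.32)² + (-0.5439·67.88)²) = √(2247.820748 + 1363.081379) = 60.0908 km
C: √((0.3571·111.32)² + (0.7352·67.88)²) = √(1580.251080 + 2490.546554) = 63.8028 km
D: √((-0.5685·111.32)² + (0.0174·67.88)²) = √(4005.044385 + 1.395026) = 63.2964 km
E: √((-0.3847·111.32)² + (0.7639·67.88)²) = √(1833.963838 + 2688.788781) = 67.2514 km
F: √((-0.5609·111.32)² + (-0.0704·67.88)²) = √(3898.677174 + 22.836471) = 62.6220 km
G: √((-0.5448·111.32)² + (0.1413·67.88)²) = √(3678.075105 + 91.995798) = 61.4009 km
H: √((0.8780·111.32)² + (-0.5112·67.88)²) = √(9552.904302 + 1204.107766) = 103.7160 km
I: √((0.5814·111.32)² + (-0.2997·67.88)²) = √(4188.865831 + 413.863526) = 67.8434 km
J: √((-0.3836·111.32)² + (0.2444·67.88)²) = √(1823.490866 + 275.223853) = 45.8117 km
K: √((0.2433·111.32)² + (0.4371·67.88)²) = √(733.551506 + 880.329550) = 40.1731 km
L: √((0.0163·111.32)² + (-0.0525·67.88)²) = √(3.292468 + 12.699958) = 3.9991 km
Sorted: L (3.9991 km) < K (40.1731 km) < J (45.8117 km) < A (48.2689 km) < B (60.0908 km) < G (61.4009 km) < …

L, K, J, A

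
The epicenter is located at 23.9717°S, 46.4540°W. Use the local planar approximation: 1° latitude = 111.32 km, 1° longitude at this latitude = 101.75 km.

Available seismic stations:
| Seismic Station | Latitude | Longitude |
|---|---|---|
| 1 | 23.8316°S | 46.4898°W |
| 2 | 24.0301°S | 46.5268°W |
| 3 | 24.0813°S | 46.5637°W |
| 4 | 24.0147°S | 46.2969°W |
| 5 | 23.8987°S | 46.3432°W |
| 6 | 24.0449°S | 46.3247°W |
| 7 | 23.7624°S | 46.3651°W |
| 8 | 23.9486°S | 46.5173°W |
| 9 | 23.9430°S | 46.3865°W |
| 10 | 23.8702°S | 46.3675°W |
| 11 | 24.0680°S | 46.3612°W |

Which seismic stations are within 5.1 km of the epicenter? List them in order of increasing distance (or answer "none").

Distances from 23.9717°S, 46.4540°W:
1: 16.0157 km
2: 9.8556 km
3: 16.5362 km
4: 16.6862 km
5: 13.8974 km
6: 15.4754 km
7: 24.9936 km
8: 6.9351 km
9: 7.5749 km
10: 14.3224 km
11: 14.2857 km
Threshold 5.1 km: none within range.

none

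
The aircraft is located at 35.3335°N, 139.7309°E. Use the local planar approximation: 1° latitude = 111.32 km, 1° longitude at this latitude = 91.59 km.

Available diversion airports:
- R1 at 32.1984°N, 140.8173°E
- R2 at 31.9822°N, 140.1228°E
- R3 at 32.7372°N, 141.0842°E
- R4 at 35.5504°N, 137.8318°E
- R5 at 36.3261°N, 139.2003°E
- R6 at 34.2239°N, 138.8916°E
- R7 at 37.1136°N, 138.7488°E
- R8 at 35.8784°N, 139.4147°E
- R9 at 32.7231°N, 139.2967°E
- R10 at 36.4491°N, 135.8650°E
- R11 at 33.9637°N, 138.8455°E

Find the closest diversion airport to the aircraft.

R8

Distances from 35.3335°N, 139.7309°E:
R1: √((-3.1351·111.32)² + (1.0864·91.59)²) = √(121800.533736 + 9900.921835) = 362.9070 km
R2: √((-3.3513·111.32)² + (0.3919·91.59)²) = √(139178.774587 + 1288.387922) = 374.7895 km
R3: √((-2.5963·111.32)² + (1.3533·91.59)²) = √(83532.627453 + 15363.291883) = 314.4772 km
R4: √((0.2169·111.32)² + (-1.8991·91.59)²) = √(582.995898 + 30254.625786) = 175.6064 km
R5: √((0.9926·111.32)² + (-0.5306·91.59)²) = √(12209.417286 + 2361.731974) = 120.7110 km
R6: √((-1.1096·111.32)² + (-0.8393·91.59)²) = √(15257.356411 + 5909.225514) = 145.4874 km
R7: √((1.7801·111.32)² + (-0.9821·91.59)²) = √(39267.675707 + 8091.099466) = 217.6207 km
R8: √((0.5449·111.32)² + (-0.3162·91.59)²) = √(3679.425477 + 838.725504) = 67.2172 km
R9: √((-2.6104·111.32)² + (-0.4342·91.59)²) = √(84442.390019 + 1581.523889) = 293.2983 km
R10: √((1.1156·111.32)² + (-3.8659·91.59)²) = √(15422.806383 + 125371.074998) = 375.2251 km
R11: √((-1.3698·111.32)² + (-0.8854·91.59)²) = √(23252.021672 + 6576.202128) = 172.7085 km
Minimum: R8 at 67.2172 km.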